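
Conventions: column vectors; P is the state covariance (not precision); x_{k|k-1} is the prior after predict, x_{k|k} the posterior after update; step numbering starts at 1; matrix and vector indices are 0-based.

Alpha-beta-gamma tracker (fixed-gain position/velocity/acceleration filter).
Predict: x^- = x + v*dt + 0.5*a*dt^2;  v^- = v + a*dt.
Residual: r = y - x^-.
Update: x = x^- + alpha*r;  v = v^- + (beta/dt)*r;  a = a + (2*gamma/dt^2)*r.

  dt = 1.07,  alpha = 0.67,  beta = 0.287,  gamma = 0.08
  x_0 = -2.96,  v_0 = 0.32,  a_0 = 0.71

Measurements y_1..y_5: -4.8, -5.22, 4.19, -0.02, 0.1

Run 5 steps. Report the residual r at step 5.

resid = -4.6727

step 1: x_pred=-2.2112  r=-2.5888  x^+=-3.9457  v^+=0.3853  a^+=0.3482
step 2: x_pred=-3.3341  r=-1.8859  x^+=-4.5976  v^+=0.2520  a^+=0.0846
step 3: x_pred=-4.2795  r=8.4695  x^+=1.3951  v^+=2.6143  a^+=1.2683
step 4: x_pred=4.9184  r=-4.9384  x^+=1.6097  v^+=2.6468  a^+=0.5781
step 5: x_pred=4.7727  r=-4.6727  x^+=1.6420  v^+=2.0120  a^+=-0.0749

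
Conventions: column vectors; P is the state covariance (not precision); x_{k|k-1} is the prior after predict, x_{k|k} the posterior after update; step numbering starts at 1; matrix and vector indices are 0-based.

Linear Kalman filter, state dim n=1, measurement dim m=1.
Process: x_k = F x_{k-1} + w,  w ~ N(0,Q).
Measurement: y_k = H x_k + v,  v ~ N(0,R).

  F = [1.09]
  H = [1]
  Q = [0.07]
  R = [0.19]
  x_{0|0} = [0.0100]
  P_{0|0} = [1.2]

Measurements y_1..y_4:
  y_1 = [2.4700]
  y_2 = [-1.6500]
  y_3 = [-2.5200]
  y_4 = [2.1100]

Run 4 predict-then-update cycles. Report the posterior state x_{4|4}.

step 1: x^-=[0.0109]  P^-=[1.4957]  S=[1.6857]  K=[0.8873]  nu=[2.4591]  x^+=[2.1928]  P^+=[0.1686]
step 2: x^-=[2.3902]  P^-=[0.2703]  S=[0.4603]  K=[0.5872]  nu=[-4.0402]  x^+=[0.0177]  P^+=[0.1116]
step 3: x^-=[0.0193]  P^-=[0.2026]  S=[0.3926]  K=[0.5160]  nu=[-2.5393]  x^+=[-1.2910]  P^+=[0.0980]
step 4: x^-=[-1.4072]  P^-=[0.1865]  S=[0.3765]  K=[0.4953]  nu=[3.5172]  x^+=[0.3350]  P^+=[0.0941]

x_post = [0.3350]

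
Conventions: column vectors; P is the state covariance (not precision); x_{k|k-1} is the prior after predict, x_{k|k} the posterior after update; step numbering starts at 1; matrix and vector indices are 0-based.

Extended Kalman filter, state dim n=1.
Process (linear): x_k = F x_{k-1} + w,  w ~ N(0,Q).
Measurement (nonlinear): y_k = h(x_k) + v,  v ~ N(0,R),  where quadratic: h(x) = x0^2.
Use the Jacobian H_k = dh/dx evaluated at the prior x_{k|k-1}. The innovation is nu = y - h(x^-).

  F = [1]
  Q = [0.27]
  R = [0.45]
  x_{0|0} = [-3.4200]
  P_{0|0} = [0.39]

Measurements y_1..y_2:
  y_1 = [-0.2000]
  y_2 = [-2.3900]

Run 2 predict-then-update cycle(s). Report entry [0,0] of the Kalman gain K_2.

step 1: x^-=[-3.4200]  P^-=[0.6600]  H_jac=[-6.8400]  S=[31.3285]  K=[-0.1441]  nu=[-11.8964]  x^+=[-1.7057]  P^+=[0.0095]
step 2: x^-=[-1.7057]  P^-=[0.2795]  H_jac=[-3.4115]  S=[3.7027]  K=[-0.2575]  nu=[-5.2996]  x^+=[-0.3411]  P^+=[0.0340]

K[0,0] = -0.2575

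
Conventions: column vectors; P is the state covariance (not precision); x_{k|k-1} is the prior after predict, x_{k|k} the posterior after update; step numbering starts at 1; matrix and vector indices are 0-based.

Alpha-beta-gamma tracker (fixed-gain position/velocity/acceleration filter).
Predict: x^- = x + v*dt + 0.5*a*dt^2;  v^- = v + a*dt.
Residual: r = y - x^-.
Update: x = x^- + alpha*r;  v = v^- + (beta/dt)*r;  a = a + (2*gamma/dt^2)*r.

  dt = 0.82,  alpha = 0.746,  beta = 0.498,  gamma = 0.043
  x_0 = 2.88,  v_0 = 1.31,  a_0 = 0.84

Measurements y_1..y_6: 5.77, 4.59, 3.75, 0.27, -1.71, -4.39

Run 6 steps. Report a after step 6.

a_post = -0.5269

step 1: x_pred=4.2366  r=1.5334  x^+=5.3805  v^+=2.9301  a^+=1.0361
step 2: x_pred=8.1315  r=-3.5415  x^+=5.4895  v^+=1.6289  a^+=0.5832
step 3: x_pred=7.0213  r=-3.2713  x^+=4.5809  v^+=0.1204  a^+=0.1648
step 4: x_pred=4.7350  r=-4.4650  x^+=1.4041  v^+=-2.4562  a^+=-0.4063
step 5: x_pred=-0.7466  r=-0.9634  x^+=-1.4653  v^+=-3.3745  a^+=-0.5295
step 6: x_pred=-4.4104  r=0.0204  x^+=-4.3952  v^+=-3.7963  a^+=-0.5269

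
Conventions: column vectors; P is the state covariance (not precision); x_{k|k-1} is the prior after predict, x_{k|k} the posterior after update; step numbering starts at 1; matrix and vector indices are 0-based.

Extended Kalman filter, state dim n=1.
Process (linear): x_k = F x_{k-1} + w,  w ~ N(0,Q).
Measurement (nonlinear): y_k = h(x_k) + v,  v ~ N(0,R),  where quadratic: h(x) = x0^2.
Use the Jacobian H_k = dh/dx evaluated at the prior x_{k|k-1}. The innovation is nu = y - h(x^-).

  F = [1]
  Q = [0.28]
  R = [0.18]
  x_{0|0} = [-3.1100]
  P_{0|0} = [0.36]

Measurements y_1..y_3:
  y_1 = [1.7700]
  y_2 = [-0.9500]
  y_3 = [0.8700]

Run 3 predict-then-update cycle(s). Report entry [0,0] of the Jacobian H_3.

H_jac[0,0] = -1.4393

step 1: x^-=[-3.1100]  P^-=[0.6400]  H_jac=[-6.2200]  S=[24.9406]  K=[-0.1596]  nu=[-7.9021]  x^+=[-1.8487]  P^+=[0.0046]
step 2: x^-=[-1.8487]  P^-=[0.2846]  H_jac=[-3.6975]  S=[4.0711]  K=[-0.2585]  nu=[-4.3678]  x^+=[-0.7197]  P^+=[0.0126]
step 3: x^-=[-0.7197]  P^-=[0.2926]  H_jac=[-1.4393]  S=[0.7861]  K=[-0.5357]  nu=[0.3521]  x^+=[-0.9083]  P^+=[0.0670]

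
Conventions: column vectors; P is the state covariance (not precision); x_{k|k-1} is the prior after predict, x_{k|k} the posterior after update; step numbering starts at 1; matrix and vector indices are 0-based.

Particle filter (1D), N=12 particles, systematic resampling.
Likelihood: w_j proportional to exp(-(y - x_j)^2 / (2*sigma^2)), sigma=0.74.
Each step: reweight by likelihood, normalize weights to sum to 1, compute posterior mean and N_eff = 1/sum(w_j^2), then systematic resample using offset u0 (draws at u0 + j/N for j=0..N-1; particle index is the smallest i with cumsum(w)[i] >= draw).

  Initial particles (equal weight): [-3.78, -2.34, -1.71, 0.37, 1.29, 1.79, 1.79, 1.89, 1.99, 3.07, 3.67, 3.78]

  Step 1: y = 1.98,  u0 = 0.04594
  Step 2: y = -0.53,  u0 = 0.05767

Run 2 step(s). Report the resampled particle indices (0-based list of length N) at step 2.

step 1: w=[0.0000, 0.0000, 0.0000, 0.0183, 0.1261, 0.1885, 0.1885, 0.1934, 0.1948, 0.0658, 0.0144, 0.0101]  mean=1.8907  Neff=5.9762  idx=[4, 4, 5, 5, 6, 6, 7, 7, 7, 8, 8, 9]
step 2: w=[0.3308, 0.3308, 0.0500, 0.0500, 0.0500, 0.0500, 0.0324, 0.0324, 0.0324, 0.0206, 0.0206, 0.0000]  mean=1.4773  Neff=4.2953  idx=[0, 0, 0, 0, 1, 1, 1, 1, 3, 4, 6, 9]

resampled_idx = [0, 0, 0, 0, 1, 1, 1, 1, 3, 4, 6, 9]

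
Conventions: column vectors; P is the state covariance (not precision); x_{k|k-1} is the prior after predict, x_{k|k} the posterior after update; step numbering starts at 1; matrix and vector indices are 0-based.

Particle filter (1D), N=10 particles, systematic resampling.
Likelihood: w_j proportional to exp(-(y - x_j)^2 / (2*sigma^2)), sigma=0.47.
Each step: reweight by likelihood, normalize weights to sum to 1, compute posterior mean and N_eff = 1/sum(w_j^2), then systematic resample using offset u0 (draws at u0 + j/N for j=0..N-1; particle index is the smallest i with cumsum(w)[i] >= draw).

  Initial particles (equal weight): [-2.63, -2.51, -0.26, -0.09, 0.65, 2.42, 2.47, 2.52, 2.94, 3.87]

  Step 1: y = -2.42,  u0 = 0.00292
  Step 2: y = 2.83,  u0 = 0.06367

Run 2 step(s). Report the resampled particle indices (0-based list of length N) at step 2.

resampled_idx = [5, 5, 6, 6, 7, 7, 8, 8, 9, 9]

step 1: w=[0.4796, 0.5204, 0.0000, 0.0000, 0.0000, 0.0000, 0.0000, 0.0000, 0.0000, 0.0000]  mean=-2.5675  Neff=1.9968  idx=[0, 0, 0, 0, 0, 1, 1, 1, 1, 1]
step 2: w=[0.0101, 0.0101, 0.0101, 0.0101, 0.0101, 0.1899, 0.1899, 0.1899, 0.1899, 0.1899]  mean=-2.5161  Neff=5.5306  idx=[5, 5, 6, 6, 7, 7, 8, 8, 9, 9]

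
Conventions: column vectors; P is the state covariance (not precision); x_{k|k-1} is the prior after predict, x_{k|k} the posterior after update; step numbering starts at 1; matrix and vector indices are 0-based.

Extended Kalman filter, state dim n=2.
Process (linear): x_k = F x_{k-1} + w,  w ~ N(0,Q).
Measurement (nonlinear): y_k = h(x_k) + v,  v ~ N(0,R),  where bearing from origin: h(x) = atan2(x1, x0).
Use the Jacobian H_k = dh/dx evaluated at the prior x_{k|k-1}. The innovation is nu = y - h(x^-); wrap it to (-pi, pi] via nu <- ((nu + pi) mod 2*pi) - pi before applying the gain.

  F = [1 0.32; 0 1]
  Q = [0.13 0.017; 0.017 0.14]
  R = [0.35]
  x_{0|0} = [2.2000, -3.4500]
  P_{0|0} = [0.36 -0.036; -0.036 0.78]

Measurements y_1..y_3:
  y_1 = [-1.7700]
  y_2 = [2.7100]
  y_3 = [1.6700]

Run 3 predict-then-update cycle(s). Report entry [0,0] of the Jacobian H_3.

step 1: x^-=[1.0960, -3.4500]  P^-=[0.5468 0.2306; 0.2306 0.9200]  H_jac=[0.2633 0.0836]  S=[0.4045]  K=[0.4036; 0.3403]  nu=[-0.5068]  x^+=[0.8914, -3.6225]  P^+=[0.4809 0.1750; 0.1750 0.8731]
step 2: x^-=[-0.2677, -3.6225]  P^-=[0.8124 0.4714; 0.4714 1.0131]  H_jac=[0.2746 -0.0203]  S=[0.4064]  K=[0.5253; 0.2679]  nu=[-1.9286]  x^+=[-1.2808, -4.1392]  P^+=[0.7002 0.4143; 0.4143 0.9840]
step 3: x^-=[-2.6053, -4.1392]  P^-=[1.1961 0.7461; 0.7461 1.1240]  H_jac=[0.1730 -0.1089]  S=[0.3710]  K=[0.3388; 0.0180]  nu=[-2.4806]  x^+=[-3.4458, -4.1839]  P^+=[1.1535 0.7439; 0.7439 1.1239]

H_jac[0,0] = 0.1730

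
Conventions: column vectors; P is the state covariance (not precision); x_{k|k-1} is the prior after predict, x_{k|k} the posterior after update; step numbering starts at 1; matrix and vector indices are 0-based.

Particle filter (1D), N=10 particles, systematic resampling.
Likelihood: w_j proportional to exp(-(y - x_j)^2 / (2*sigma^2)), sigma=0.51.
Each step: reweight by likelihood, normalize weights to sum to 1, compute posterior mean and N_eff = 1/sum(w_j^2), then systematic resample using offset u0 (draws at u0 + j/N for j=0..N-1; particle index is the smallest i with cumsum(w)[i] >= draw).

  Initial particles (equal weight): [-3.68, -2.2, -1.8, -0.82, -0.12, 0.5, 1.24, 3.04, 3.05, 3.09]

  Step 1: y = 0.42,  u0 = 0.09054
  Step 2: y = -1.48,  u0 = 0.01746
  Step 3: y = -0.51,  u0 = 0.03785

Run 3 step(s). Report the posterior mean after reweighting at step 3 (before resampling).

post_mean = -0.1200

step 1: w=[0.0000, 0.0000, 0.0000, 0.0276, 0.3028, 0.5239, 0.1456, 0.0000, 0.0000, 0.0000]  mean=0.3835  Neff=2.5763  idx=[4, 4, 4, 5, 5, 5, 5, 5, 6, 6]
step 2: w=[0.3233, 0.3233, 0.3233, 0.0060, 0.0060, 0.0060, 0.0060, 0.0060, 0.0000, 0.0000]  mean=-0.1013  Neff=3.1879  idx=[0, 0, 0, 0, 1, 1, 1, 2, 2, 2]
step 3: w=[0.1000, 0.1000, 0.1000, 0.1000, 0.1000, 0.1000, 0.1000, 0.1000, 0.1000, 0.1000]  mean=-0.1200  Neff=10.0000  idx=[0, 1, 2, 3, 4, 5, 6, 7, 8, 9]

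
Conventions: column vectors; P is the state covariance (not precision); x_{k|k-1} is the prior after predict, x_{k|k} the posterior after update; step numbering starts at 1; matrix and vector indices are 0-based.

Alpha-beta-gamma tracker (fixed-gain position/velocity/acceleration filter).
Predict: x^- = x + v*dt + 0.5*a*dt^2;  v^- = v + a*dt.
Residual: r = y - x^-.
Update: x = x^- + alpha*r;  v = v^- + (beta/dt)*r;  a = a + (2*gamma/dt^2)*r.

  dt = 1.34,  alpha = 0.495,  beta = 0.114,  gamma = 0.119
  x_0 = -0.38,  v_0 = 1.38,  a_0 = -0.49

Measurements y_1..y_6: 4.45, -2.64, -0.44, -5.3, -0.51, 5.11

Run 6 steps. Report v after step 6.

step 1: x_pred=1.0293  r=3.4207  x^+=2.7225  v^+=1.0144  a^+=-0.0366
step 2: x_pred=4.0490  r=-6.6890  x^+=0.7379  v^+=0.3963  a^+=-0.9232
step 3: x_pred=0.4402  r=-0.8802  x^+=0.0045  v^+=-0.9157  a^+=-1.0399
step 4: x_pred=-2.1561  r=-3.1439  x^+=-3.7123  v^+=-2.5765  a^+=-1.4566
step 5: x_pred=-8.4726  r=7.9626  x^+=-4.5311  v^+=-3.8509  a^+=-0.4012
step 6: x_pred=-10.0515  r=15.1615  x^+=-2.5466  v^+=-3.0986  a^+=1.6084

v_post = -3.0986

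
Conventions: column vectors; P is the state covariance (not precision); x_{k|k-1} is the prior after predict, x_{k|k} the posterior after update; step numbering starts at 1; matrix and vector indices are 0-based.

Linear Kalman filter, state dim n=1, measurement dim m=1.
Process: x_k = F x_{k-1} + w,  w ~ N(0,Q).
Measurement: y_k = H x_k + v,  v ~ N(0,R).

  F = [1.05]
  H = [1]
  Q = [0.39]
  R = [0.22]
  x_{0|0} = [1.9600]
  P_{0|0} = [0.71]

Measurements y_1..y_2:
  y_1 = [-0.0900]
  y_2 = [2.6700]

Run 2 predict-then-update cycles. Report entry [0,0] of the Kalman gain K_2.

K[0,0] = 0.7298

step 1: x^-=[2.0580]  P^-=[1.1728]  S=[1.3928]  K=[0.8420]  nu=[-2.1480]  x^+=[0.2493]  P^+=[0.1852]
step 2: x^-=[0.2618]  P^-=[0.5942]  S=[0.8142]  K=[0.7298]  nu=[2.4082]  x^+=[2.0193]  P^+=[0.1606]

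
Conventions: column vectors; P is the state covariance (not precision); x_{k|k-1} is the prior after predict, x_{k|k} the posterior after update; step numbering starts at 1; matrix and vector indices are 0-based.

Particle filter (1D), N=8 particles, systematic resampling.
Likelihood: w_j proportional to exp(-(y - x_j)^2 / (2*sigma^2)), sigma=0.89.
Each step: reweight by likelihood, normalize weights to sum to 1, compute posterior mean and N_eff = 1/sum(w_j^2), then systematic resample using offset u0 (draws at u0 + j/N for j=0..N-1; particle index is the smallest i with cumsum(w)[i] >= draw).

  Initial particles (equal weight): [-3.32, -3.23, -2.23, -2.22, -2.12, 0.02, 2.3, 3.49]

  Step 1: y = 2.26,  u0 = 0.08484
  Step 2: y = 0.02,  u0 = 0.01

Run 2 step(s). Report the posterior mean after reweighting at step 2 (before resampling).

post_mean = 2.3053

step 1: w=[0.0000, 0.0000, 0.0000, 0.0000, 0.0000, 0.0295, 0.7006, 0.2699]  mean=2.5538  Neff=1.7714  idx=[6, 6, 6, 6, 6, 6, 7, 7]
step 2: w=[0.1659, 0.1659, 0.1659, 0.1659, 0.1659, 0.1659, 0.0022, 0.0022]  mean=2.3053  Neff=6.0530  idx=[0, 0, 1, 2, 3, 3, 4, 5]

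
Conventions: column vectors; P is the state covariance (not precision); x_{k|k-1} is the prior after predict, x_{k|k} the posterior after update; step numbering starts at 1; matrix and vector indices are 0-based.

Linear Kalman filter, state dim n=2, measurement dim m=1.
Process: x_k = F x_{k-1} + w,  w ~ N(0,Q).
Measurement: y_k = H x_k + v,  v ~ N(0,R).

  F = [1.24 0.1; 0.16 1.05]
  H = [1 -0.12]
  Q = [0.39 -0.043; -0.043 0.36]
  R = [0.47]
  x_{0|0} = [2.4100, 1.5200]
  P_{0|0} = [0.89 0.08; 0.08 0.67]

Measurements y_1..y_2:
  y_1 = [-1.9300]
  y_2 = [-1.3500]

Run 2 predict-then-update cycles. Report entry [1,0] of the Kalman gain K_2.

step 1: x^-=[3.1404, 1.9816]  P^-=[1.7850 0.3094; 0.3094 1.1483]  S=[2.1973]  K=[0.7955; 0.0781]  nu=[-4.8326]  x^+=[-0.7038, 1.6043]  P^+=[0.3946 0.1729; 0.1729 1.1349]
step 2: x^-=[-0.7123, 1.5719]  P^-=[1.0510 0.3823; 0.3823 1.6795]  S=[1.4534]  K=[0.6916; 0.1244]  nu=[-0.4491]  x^+=[-1.0229, 1.5160]  P^+=[0.3559 0.2573; 0.2573 1.6570]

K[1,0] = 0.1244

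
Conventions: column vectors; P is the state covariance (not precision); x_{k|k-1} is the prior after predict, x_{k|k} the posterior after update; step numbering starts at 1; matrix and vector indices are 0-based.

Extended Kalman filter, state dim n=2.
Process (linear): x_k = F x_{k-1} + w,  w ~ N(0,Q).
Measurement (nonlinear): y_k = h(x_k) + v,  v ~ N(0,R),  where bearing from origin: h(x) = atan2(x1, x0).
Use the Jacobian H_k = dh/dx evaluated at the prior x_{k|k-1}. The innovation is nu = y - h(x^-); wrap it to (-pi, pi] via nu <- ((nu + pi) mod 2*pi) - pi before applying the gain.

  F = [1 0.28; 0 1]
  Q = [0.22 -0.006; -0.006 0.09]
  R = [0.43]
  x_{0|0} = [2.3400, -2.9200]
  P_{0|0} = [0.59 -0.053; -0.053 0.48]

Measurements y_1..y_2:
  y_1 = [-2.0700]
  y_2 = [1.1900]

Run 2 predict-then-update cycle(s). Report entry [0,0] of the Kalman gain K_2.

step 1: x^-=[1.5224, -2.9200]  P^-=[0.8180 0.0754; 0.0754 0.5700]  H_jac=[0.2693 0.1404]  S=[0.5062]  K=[0.4560; 0.1982]  nu=[-0.9798]  x^+=[1.0756, -3.1142]  P^+=[0.7127 0.0297; 0.0297 0.5501]
step 2: x^-=[0.2037, -3.1142]  P^-=[0.9924 0.1777; 0.1777 0.6401]  H_jac=[0.3197 0.0209]  S=[0.5341]  K=[0.6011; 0.1314]  nu=[2.6955]  x^+=[1.8238, -2.7599]  P^+=[0.7995 0.1355; 0.1355 0.6309]

K[0,0] = 0.6011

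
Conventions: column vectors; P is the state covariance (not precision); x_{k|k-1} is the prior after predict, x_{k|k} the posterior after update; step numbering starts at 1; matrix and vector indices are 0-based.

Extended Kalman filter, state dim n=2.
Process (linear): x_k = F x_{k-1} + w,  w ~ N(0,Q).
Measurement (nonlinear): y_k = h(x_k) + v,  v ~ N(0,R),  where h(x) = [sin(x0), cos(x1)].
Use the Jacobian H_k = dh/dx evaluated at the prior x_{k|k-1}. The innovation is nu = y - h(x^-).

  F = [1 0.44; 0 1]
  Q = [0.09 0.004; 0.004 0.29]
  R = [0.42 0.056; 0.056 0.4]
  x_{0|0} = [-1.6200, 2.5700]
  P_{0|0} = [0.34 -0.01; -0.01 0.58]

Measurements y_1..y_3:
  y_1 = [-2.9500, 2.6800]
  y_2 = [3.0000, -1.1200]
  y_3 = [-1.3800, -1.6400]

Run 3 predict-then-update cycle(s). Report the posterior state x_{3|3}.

x_post = [-6.9322, -3.4103]

step 1: x^-=[-0.4892, 2.5700]  P^-=[0.5335 0.2492; 0.2492 0.8700]  H_jac=[0.8827 0.0000; 0.0000 -0.5410]  S=[0.8357 -0.0630; -0.0630 0.6546]  K=[0.5520 -0.1528; 0.2106 -0.6987]  nu=[-2.4801, 3.5210]  x^+=[-2.3963, -0.4124]  P^+=[0.2529 0.0559; 0.0559 0.4948]
step 2: x^-=[-2.5777, -0.4124]  P^-=[0.4879 0.2776; 0.2776 0.7848]  H_jac=[-0.8452 0.0000; 0.0000 0.4008]  S=[0.7685 -0.0380; -0.0380 0.5261]  K=[-0.5280 0.1733; -0.2767 0.5779]  nu=[3.5345, -2.0362]  x^+=[-4.7968, -2.5670]  P^+=[0.2509 0.0992; 0.0992 0.5381]
step 3: x^-=[-5.9263, -2.5670]  P^-=[0.5324 0.3400; 0.3400 0.8281]  H_jac=[0.9370 0.0000; 0.0000 0.5435]  S=[0.8874 0.2291; 0.2291 0.6446]  K=[0.5374 0.0956; 0.1968 0.6283]  nu=[-1.7294, -0.8006]  x^+=[-6.9322, -3.4103]  P^+=[0.2466 0.1257; 0.1257 0.4827]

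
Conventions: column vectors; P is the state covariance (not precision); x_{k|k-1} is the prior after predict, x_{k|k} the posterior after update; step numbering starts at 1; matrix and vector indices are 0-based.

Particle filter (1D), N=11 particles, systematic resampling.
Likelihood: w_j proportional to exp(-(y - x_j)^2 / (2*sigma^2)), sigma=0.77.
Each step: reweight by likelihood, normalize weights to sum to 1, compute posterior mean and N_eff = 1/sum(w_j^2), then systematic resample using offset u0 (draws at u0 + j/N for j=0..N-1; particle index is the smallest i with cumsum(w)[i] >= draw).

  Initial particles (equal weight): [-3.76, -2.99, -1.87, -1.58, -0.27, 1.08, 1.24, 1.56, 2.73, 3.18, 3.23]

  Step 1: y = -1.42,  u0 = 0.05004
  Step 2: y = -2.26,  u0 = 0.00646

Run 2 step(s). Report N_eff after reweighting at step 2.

N_eff = 9.0112

step 1: w=[0.0043, 0.0546, 0.3677, 0.4268, 0.1430, 0.0022, 0.0011, 0.0002, 0.0000, 0.0000, 0.0000]  mean=-1.5758  Neff=2.9339  idx=[1, 2, 2, 2, 2, 3, 3, 3, 3, 4, 4]
step 2: w=[0.0920, 0.1268, 0.1268, 0.1268, 0.1268, 0.0976, 0.0976, 0.0976, 0.0976, 0.0051, 0.0051]  mean=-1.8434  Neff=9.0112  idx=[0, 1, 1, 2, 3, 3, 4, 5, 6, 7, 8]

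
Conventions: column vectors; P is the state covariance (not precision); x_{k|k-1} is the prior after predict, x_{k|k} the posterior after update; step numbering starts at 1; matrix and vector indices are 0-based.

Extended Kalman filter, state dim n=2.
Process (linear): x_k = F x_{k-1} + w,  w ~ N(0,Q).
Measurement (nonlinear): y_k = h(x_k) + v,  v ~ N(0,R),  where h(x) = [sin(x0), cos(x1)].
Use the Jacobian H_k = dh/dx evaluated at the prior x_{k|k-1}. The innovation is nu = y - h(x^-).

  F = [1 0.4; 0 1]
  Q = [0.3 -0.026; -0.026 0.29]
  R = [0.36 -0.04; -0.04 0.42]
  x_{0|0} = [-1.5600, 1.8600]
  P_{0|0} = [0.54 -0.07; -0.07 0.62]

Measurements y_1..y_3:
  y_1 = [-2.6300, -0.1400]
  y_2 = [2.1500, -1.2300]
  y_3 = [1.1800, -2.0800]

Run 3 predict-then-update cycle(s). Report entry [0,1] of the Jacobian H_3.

H_jac[0,1] = 0.0000

step 1: x^-=[-0.8160, 1.8600]  P^-=[0.8832 0.1520; 0.1520 0.9100]  H_jac=[0.6851 0.0000; 0.0000 -0.9585]  S=[0.7746 -0.1398; -0.1398 1.2560]  K=[0.7759 -0.0296; 0.0093 -0.6934]  nu=[-1.9016, 0.1452]  x^+=[-2.2957, 1.7417]  P^+=[0.4094 0.0454; 0.0454 0.3042]
step 2: x^-=[-1.5990, 1.7417]  P^-=[0.7944 0.1411; 0.1411 0.5942]  H_jac=[-0.0282 0.0000; 0.0000 -0.9854]  S=[0.3606 -0.0361; -0.0361 0.9971]  K=[-0.0763 -0.1422; -0.0700 -0.5898]  nu=[3.1496, -1.0600]  x^+=[-1.6888, 2.1463]  P^+=[0.7729 0.0575; 0.0575 0.2486]
step 3: x^-=[-0.8303, 2.1463]  P^-=[1.1587 0.1309; 0.1309 0.5386]  H_jac=[0.6747 0.0000; 0.0000 -0.8389]  S=[0.8874 -0.1141; -0.1141 0.7990]  K=[0.8794 -0.0119; 0.0273 -0.5615]  nu=[1.9181, -1.5358]  x^+=[0.8747, 3.0611]  P^+=[0.4699 0.0479; 0.0479 0.2824]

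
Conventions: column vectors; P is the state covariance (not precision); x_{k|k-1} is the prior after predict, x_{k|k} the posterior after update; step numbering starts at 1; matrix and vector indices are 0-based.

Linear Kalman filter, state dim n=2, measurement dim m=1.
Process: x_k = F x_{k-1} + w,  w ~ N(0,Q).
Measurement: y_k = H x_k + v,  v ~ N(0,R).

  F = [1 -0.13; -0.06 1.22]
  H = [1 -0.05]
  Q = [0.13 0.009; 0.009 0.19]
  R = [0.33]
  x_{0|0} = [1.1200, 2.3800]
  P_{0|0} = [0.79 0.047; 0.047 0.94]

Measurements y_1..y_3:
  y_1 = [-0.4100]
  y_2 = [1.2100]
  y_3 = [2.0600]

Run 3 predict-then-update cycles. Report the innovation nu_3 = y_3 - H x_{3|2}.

innov = [2.0264]

step 1: x^-=[0.8106, 2.8364]  P^-=[0.9237 -0.1298; -0.1298 1.5851]  S=[1.2706]  K=[0.7321; -0.1645]  nu=[-1.0788]  x^+=[0.0209, 3.0139]  P^+=[0.2427 0.0232; 0.0232 1.5507]
step 2: x^-=[-0.3709, 3.6757]  P^-=[0.3929 -0.2230; -0.2230 2.4955]  S=[0.7514]  K=[0.5377; -0.4628]  nu=[1.7647]  x^+=[0.5780, 2.8590]  P^+=[0.1756 -0.0360; -0.0360 2.3346]
step 3: x^-=[0.2063, 3.4533]  P^-=[0.3545 -0.4160; -0.4160 3.6707]  S=[0.7352]  K=[0.5104; -0.8154]  nu=[2.0264]  x^+=[1.2405, 1.8010]  P^+=[0.1629 -0.1100; -0.1100 3.1818]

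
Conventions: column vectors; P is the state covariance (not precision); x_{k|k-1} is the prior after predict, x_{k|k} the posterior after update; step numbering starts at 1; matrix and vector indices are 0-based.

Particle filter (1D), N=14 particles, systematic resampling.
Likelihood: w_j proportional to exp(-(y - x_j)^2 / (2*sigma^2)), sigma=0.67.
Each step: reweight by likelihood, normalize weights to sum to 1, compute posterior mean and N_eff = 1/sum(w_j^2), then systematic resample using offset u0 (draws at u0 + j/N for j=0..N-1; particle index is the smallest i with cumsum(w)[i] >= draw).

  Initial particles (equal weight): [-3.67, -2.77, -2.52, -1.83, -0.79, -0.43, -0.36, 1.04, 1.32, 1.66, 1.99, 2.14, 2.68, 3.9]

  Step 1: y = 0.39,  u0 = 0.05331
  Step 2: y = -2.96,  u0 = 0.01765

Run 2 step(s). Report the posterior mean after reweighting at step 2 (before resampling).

step 1: w=[0.0000, 0.0000, 0.0000, 0.0017, 0.0852, 0.1900, 0.2147, 0.2509, 0.1533, 0.0666, 0.0232, 0.0133, 0.0012, 0.0000]  mean=0.4222  Neff=5.5234  idx=[4, 5, 5, 5, 6, 6, 6, 7, 7, 7, 8, 8, 9, 10]
step 2: w=[0.5678, 0.0862, 0.0862, 0.0862, 0.0578, 0.0578, 0.0578, 0.0000, 0.0000, 0.0000, 0.0000, 0.0000, 0.0000, 0.0000]  mean=-0.6223  Neff=2.8188  idx=[0, 0, 0, 0, 0, 0, 0, 0, 1, 2, 2, 3, 4, 6]

post_mean = -0.6223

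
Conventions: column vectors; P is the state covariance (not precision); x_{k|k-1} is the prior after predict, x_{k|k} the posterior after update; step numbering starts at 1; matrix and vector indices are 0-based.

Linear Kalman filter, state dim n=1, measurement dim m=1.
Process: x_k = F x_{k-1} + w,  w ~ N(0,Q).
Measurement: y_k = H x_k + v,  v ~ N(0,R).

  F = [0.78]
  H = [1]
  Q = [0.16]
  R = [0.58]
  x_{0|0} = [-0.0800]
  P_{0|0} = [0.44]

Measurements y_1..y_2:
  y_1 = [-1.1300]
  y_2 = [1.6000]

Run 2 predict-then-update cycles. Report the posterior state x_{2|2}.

x_post = [0.2949]

step 1: x^-=[-0.0624]  P^-=[0.4277]  S=[1.0077]  K=[0.4244]  nu=[-1.0676]  x^+=[-0.5155]  P^+=[0.2462]
step 2: x^-=[-0.4021]  P^-=[0.3098]  S=[0.8898]  K=[0.3481]  nu=[2.0021]  x^+=[0.2949]  P^+=[0.2019]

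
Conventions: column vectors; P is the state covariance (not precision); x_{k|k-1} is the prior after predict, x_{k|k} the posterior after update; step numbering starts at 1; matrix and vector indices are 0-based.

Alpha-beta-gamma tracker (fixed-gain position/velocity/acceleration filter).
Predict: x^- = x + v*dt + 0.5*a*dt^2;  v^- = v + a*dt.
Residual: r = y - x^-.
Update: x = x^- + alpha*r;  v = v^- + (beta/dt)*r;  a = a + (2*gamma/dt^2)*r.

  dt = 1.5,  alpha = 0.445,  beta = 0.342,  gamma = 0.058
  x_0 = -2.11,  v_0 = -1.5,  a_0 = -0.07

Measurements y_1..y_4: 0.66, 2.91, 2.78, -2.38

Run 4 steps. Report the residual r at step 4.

step 1: x_pred=-4.4387  r=5.0987  x^+=-2.1698  v^+=-0.4425  a^+=0.1929
step 2: x_pred=-2.6166  r=5.5266  x^+=-0.1572  v^+=1.1069  a^+=0.4778
step 3: x_pred=2.0406  r=0.7394  x^+=2.3696  v^+=1.9921  a^+=0.5159
step 4: x_pred=5.9383  r=-8.3183  x^+=2.2366  v^+=0.8695  a^+=0.0871

resid = -8.3183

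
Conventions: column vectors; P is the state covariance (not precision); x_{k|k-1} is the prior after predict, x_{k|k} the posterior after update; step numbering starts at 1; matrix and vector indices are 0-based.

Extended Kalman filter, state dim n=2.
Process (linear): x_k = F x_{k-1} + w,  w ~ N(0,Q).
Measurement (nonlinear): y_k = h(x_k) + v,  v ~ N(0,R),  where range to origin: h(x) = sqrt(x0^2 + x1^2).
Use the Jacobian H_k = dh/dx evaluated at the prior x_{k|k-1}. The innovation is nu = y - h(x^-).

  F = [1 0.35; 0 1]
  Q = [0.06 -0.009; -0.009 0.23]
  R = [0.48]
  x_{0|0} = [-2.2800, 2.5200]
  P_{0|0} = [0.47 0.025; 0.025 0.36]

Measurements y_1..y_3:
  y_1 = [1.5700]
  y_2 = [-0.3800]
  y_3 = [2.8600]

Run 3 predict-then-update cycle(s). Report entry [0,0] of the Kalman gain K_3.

step 1: x^-=[-1.3980, 2.5200]  P^-=[0.5916 0.1420; 0.1420 0.5900]  H_jac=[-0.4851 0.8745]  S=[0.9499]  K=[-0.1714; 0.4706]  nu=[-1.3118]  x^+=[-1.1731, 1.9026]  P^+=[0.5637 0.2186; 0.2186 0.3796]
step 2: x^-=[-0.5072, 1.9026]  P^-=[0.8232 0.3425; 0.3425 0.6096]  H_jac=[-0.2576 0.9663]  S=[0.9333]  K=[0.1274; 0.5366]  nu=[-2.3491]  x^+=[-0.8064, 0.6421]  P^+=[0.8081 0.2787; 0.2787 0.3409]
step 3: x^-=[-0.5817, 0.6421]  P^-=[1.1049 0.3890; 0.3890 0.5709]  H_jac=[-0.6714 0.7411]  S=[0.9045]  K=[-0.5014; 0.1790]  nu=[1.9936]  x^+=[-1.5814, 0.9989]  P^+=[0.8775 0.4702; 0.4702 0.5419]

K[0,0] = -0.5014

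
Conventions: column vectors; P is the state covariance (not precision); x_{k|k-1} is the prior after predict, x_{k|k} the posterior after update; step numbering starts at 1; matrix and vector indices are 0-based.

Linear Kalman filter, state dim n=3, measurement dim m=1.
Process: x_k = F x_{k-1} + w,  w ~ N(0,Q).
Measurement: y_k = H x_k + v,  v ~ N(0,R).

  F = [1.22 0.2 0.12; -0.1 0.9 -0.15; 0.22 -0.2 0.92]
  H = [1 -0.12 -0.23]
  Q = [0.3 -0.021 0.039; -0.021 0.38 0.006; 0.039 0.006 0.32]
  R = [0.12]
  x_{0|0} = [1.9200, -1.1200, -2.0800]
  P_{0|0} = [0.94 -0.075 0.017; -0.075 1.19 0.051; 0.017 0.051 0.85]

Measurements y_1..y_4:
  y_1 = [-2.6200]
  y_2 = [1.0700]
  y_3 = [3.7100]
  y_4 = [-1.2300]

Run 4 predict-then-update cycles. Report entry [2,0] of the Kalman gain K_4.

K[2,0] = 0.0504

step 1: x^-=[1.8688, -0.8880, -1.2672]  P^-=[1.7298 -0.0170 0.3802; -0.0170 1.3727 -0.3209; 0.3802 -0.3209 1.1272]  S=[1.7406]  K=[0.9447; -0.0620; 0.0916]  nu=[-4.8868]  x^+=[-2.7477, -0.5851, -1.7149]  P^+=[0.1764 0.0849 0.2296; 0.0849 1.3660 -0.3110; 0.2296 -0.3110 1.1126]
step 2: x^-=[-3.6751, 0.0054, -2.0652]  P^-=[0.7269 0.2059 0.3515; 0.2059 1.5888 -0.6743; 0.3515 -0.6743 1.5248]  S=[0.7021]  K=[0.8850; 0.2426; 0.1164]  nu=[4.2707]  x^+=[0.1044, 1.0414, -1.5681]  P^+=[0.1770 0.0552 0.2792; 0.0552 1.5475 -0.6942; 0.2792 -0.6942 1.5153]
step 3: x^-=[0.1475, 1.1620, -1.6279]  P^-=[0.7226 0.1595 0.3905; 0.1595 1.8552 -1.1040; 0.3905 -1.1040 2.0366]  S=[0.6981]  K=[0.8789; 0.2734; 0.0782]  nu=[3.3276]  x^+=[3.0721, 2.0717, -1.3677]  P^+=[0.1833 -0.0082 0.3426; -0.0082 1.8030 -1.1189; 0.3426 -1.1189 2.0324]
step 4: x^-=[3.9981, 1.7624, -0.9967]  P^-=[0.7168 0.0817 0.4566; 0.0817 2.2019 -1.6077; 0.4566 -1.6077 2.6723]  S=[0.6915]  K=[0.8705; 0.2708; 0.0504]  nu=[-5.2459]  x^+=[-0.5687, 0.3419, -1.2612]  P^+=[0.1927 -0.0813 0.4262; -0.0813 2.1512 -1.6171; 0.4262 -1.6171 2.6706]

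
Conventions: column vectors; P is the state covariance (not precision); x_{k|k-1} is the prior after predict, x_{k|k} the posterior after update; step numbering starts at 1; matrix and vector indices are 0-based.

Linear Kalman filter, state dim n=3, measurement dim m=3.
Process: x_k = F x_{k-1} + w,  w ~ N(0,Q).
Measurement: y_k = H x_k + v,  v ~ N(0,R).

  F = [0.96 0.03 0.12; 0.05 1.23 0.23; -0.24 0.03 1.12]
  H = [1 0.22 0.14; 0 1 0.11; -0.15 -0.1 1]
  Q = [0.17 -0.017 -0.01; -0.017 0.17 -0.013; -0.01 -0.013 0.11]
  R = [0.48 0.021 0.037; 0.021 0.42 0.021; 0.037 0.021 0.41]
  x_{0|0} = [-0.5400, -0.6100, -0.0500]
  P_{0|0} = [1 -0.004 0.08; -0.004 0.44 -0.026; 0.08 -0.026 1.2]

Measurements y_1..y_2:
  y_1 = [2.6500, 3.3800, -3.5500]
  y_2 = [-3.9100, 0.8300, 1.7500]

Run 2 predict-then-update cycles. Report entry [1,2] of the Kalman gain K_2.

step 1: x^-=[-0.5427, -0.7888, 0.0553]  P^-=[1.1273 0.0898 0.0039; 0.0898 0.8883 0.2656; 0.0039 0.2656 1.6286]  S=[1.7392 0.3753 0.1230; 0.3753 1.3864 0.3605; 0.1230 0.3605 2.0212]  K=[0.6876 -0.0921 -0.1116; 0.0458 0.6597 -0.0396; 0.0919 0.0958 0.7696]  nu=[3.3585, 4.1627, -3.7656]  x^+=[1.8035, 2.2604, -2.1355]  P^+=[0.3271 -0.0292 0.0239; -0.0292 0.2747 0.0224; 0.0239 0.0224 0.3268]
step 2: x^-=[1.5429, 2.3793, -2.7567]  P^-=[0.4804 -0.0078 -0.0160; -0.0078 0.6134 0.1170; -0.0160 0.1170 0.5281]  S=[0.9997 0.1737 0.0349; 0.1737 1.0655 0.1349; 0.0349 0.1349 0.9362]  K=[0.4934 -0.0767 -0.1005; 0.0430 0.5839 -0.0250; 0.0496 0.0879 0.5396]  nu=[-5.5904, -1.2460, 4.9761]  x^+=[-1.6200, 1.2869, -0.4584]  P^+=[0.2358 -0.0249 0.0083; -0.0249 0.2430 0.0242; 0.0083 0.0242 0.2286]

K[1,2] = -0.0250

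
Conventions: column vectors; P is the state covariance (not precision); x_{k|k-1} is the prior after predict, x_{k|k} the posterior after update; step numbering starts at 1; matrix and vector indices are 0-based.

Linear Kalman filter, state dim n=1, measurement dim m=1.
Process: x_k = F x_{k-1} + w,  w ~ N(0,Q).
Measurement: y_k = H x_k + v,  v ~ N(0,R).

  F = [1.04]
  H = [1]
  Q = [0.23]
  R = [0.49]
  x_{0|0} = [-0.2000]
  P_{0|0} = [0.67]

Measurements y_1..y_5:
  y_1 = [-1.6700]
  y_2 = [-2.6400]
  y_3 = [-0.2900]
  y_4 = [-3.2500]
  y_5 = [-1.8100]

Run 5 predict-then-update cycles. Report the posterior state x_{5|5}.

x_post = [-2.0669]

step 1: x^-=[-0.2080]  P^-=[0.9547]  S=[1.4447]  K=[0.6608]  nu=[-1.4620]  x^+=[-1.1741]  P^+=[0.3238]
step 2: x^-=[-1.2211]  P^-=[0.5802]  S=[1.0702]  K=[0.5422]  nu=[-1.4189]  x^+=[-1.9904]  P^+=[0.2657]
step 3: x^-=[-2.0700]  P^-=[0.5173]  S=[1.0073]  K=[0.5136]  nu=[1.7800]  x^+=[-1.1558]  P^+=[0.2516]
step 4: x^-=[-1.2021]  P^-=[0.5022]  S=[0.9922]  K=[0.5061]  nu=[-2.0479]  x^+=[-2.2386]  P^+=[0.2480]
step 5: x^-=[-2.3282]  P^-=[0.4982]  S=[0.9882]  K=[0.5042]  nu=[0.5182]  x^+=[-2.0669]  P^+=[0.2470]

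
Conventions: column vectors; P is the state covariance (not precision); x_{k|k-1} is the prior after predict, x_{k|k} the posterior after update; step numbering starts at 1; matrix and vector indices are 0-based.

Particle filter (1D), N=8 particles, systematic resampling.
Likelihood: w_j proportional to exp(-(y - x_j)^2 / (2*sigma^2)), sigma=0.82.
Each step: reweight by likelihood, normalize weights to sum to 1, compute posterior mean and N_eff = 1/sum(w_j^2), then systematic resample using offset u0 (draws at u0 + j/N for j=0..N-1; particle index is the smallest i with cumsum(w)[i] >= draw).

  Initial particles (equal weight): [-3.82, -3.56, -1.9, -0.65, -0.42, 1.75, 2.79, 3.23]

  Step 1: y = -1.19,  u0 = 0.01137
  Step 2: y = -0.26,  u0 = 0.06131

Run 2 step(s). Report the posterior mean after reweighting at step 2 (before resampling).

step 1: w=[0.0027, 0.0071, 0.3184, 0.3729, 0.2981, 0.0007, 0.0000, 0.0000]  mean=-1.0069  Neff=3.0360  idx=[2, 2, 2, 3, 3, 3, 4, 4]
step 2: w=[0.0268, 0.0268, 0.0268, 0.1769, 0.1769, 0.1769, 0.1944, 0.1944]  mean=-0.6611  Neff=5.8261  idx=[2, 3, 4, 5, 5, 6, 7, 7]

post_mean = -0.6611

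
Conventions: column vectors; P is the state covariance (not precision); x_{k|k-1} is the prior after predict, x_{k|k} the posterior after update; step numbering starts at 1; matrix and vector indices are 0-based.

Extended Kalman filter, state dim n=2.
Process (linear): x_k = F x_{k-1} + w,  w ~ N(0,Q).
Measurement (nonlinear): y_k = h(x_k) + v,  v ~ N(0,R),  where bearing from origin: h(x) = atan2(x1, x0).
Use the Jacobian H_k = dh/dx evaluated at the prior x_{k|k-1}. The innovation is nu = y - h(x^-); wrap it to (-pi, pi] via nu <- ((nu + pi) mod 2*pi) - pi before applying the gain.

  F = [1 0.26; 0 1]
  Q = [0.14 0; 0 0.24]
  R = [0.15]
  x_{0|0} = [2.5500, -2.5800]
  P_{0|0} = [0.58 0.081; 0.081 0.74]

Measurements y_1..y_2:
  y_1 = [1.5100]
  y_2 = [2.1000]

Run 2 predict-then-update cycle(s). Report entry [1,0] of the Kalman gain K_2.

step 1: x^-=[1.8792, -2.5800]  P^-=[0.8121 0.2734; 0.2734 0.9800]  H_jac=[0.2532 0.1845]  S=[0.2610]  K=[0.9813; 0.9580]  nu=[2.4513]  x^+=[4.2847, -0.2317]  P^+=[0.5608 0.0281; 0.0281 0.7405]
step 2: x^-=[4.2245, -0.2317]  P^-=[0.7655 0.2206; 0.2206 0.9805]  H_jac=[0.0129 0.2360]  S=[0.2061]  K=[0.3007; 1.1367]  nu=[2.1548]  x^+=[4.8724, 2.2176]  P^+=[0.7468 0.1502; 0.1502 0.7142]

K[1,0] = 1.1367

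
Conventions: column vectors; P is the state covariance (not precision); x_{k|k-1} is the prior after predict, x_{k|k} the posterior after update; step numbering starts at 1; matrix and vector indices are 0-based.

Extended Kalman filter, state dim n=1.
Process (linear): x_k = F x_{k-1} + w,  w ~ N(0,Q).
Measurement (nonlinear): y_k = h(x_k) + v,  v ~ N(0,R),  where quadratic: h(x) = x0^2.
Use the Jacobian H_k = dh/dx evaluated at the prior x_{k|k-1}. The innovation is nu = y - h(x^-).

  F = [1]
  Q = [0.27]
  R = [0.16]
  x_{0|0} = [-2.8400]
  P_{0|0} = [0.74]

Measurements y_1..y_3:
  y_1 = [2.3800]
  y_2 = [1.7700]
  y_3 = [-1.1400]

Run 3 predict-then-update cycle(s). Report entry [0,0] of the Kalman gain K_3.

K[0,0] = -0.3289

step 1: x^-=[-2.8400]  P^-=[1.0100]  H_jac=[-5.6800]  S=[32.7450]  K=[-0.1752]  nu=[-5.6856]  x^+=[-1.8439]  P^+=[0.0049]
step 2: x^-=[-1.8439]  P^-=[0.2749]  H_jac=[-3.6878]  S=[3.8991]  K=[-0.2600]  nu=[-1.6300]  x^+=[-1.4200]  P^+=[0.0113]
step 3: x^-=[-1.4200]  P^-=[0.2813]  H_jac=[-2.8401]  S=[2.4289]  K=[-0.3289]  nu=[-3.1565]  x^+=[-0.3818]  P^+=[0.0185]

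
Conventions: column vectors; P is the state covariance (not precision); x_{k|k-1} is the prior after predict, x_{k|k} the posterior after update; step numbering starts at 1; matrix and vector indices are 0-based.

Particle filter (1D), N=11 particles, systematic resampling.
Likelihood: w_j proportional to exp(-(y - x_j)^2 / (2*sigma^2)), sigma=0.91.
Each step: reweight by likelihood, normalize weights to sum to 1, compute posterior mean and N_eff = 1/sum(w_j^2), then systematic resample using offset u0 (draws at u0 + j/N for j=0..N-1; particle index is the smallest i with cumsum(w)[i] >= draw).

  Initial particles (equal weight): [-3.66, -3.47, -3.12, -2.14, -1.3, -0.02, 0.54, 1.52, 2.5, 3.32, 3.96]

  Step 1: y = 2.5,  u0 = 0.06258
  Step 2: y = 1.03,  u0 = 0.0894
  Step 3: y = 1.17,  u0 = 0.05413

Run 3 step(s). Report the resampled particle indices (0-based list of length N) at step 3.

resampled_idx = [0, 1, 1, 2, 3, 4, 4, 5, 6, 7, 9]

step 1: w=[0.0000, 0.0000, 0.0000, 0.0000, 0.0001, 0.0082, 0.0375, 0.2135, 0.3813, 0.2541, 0.1053]  mean=2.5583  Neff=3.7298  idx=[7, 7, 7, 8, 8, 8, 8, 9, 9, 9, 10]
step 2: w=[0.2269, 0.2269, 0.2269, 0.0712, 0.0712, 0.0712, 0.0712, 0.0111, 0.0111, 0.0111, 0.0015]  mean=1.8622  Neff=5.7113  idx=[0, 0, 1, 1, 1, 2, 2, 3, 4, 6, 9]
step 3: w=[0.1223, 0.1223, 0.1223, 0.1223, 0.1223, 0.1223, 0.1223, 0.0453, 0.0453, 0.0453, 0.0081]  mean=1.6676  Neff=9.0154  idx=[0, 1, 1, 2, 3, 4, 4, 5, 6, 7, 9]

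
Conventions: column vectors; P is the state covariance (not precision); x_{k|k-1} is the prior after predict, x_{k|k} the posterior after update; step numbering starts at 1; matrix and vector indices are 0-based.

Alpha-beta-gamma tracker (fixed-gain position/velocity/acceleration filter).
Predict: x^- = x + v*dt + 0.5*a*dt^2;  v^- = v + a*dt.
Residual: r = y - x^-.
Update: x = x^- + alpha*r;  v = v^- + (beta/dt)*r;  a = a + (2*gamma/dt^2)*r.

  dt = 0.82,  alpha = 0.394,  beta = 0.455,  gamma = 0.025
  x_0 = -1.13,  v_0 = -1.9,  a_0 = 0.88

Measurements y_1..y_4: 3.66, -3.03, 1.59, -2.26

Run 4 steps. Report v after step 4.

step 1: x_pred=-2.3921  r=6.0521  x^+=-0.0076  v^+=2.1798  a^+=1.3300
step 2: x_pred=2.2270  r=-5.2570  x^+=0.1557  v^+=0.3534  a^+=0.9391
step 3: x_pred=0.7613  r=0.8287  x^+=1.0878  v^+=1.5834  a^+=1.0008
step 4: x_pred=2.7226  r=-4.9826  x^+=0.7595  v^+=-0.3608  a^+=0.6302

v_post = -0.3608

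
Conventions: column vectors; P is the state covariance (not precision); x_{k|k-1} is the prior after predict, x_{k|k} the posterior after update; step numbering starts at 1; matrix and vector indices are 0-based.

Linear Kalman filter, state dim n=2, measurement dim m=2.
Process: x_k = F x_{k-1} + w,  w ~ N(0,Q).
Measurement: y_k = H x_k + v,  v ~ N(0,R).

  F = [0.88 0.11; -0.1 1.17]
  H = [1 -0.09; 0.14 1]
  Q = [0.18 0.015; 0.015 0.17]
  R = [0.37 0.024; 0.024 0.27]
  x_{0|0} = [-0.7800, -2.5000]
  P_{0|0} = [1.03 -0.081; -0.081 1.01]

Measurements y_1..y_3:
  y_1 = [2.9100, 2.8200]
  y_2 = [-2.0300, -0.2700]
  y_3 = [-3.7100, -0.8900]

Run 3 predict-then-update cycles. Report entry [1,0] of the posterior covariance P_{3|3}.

step 1: x^-=[-0.9614, -2.8470]  P^-=[0.9742 -0.0282; -0.0282 1.5818]  S=[1.3621 -0.0098; -0.0098 1.8631]  K=[0.7175 0.0619; -0.1191 0.8463]  nu=[3.6152, 5.8016]  x^+=[1.9915, 1.6324]  P^+=[0.2667 -0.0034; -0.0034 0.2261]
step 2: x^-=[1.9321, 1.7107]  P^-=[0.3886 0.0172; 0.0172 0.4830]  S=[0.7594 0.0519; 0.0519 0.7654]  K=[0.5056 0.0592; -0.0783 0.6395]  nu=[-3.8081, -2.2512]  x^+=[-0.1267, 0.5694]  P^+=[0.1887 0.0017; 0.0017 0.1705]
step 3: x^-=[-0.0489, 0.6789]  P^-=[0.3285 0.0221; 0.0221 0.4049]  S=[0.6978 0.0554; 0.0554 0.6876]  K=[0.4630 0.0617; -0.0681 0.5989]  nu=[-3.6000, -1.5620]  x^+=[-1.8121, -0.0116]  P^+=[0.1731 0.0035; 0.0035 0.1596]

P_post[1,0] = 0.0035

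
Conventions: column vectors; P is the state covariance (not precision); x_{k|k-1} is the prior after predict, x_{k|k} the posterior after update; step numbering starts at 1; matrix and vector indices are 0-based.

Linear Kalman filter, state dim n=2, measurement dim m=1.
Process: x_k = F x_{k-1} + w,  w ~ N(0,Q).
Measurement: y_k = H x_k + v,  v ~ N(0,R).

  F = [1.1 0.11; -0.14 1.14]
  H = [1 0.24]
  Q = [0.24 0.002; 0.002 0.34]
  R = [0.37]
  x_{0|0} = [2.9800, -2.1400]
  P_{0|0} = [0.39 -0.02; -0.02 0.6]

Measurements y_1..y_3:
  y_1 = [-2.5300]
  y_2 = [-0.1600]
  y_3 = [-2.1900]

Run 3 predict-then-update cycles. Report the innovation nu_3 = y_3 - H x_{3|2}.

step 1: x^-=[3.0426, -2.8568]  P^-=[0.7143 -0.0076; -0.0076 1.1338]  S=[1.1460]  K=[0.6217; 0.2308]  nu=[-4.8870]  x^+=[0.0042, -3.9848]  P^+=[0.2713 -0.1721; -0.1721 1.0727]
step 2: x^-=[-0.4337, -4.5433]  P^-=[0.5397 -0.1184; -0.1184 1.7944]  S=[0.9562]  K=[0.5347; 0.3266]  nu=[1.3641]  x^+=[0.2956, -4.0978]  P^+=[0.2663 -0.2853; -0.2853 1.6924]
step 3: x^-=[-0.1256, -4.7129]  P^-=[0.5137 -0.1802; -0.1802 2.6357]  S=[0.9490]  K=[0.4957; 0.4767]  nu=[-0.9334]  x^+=[-0.5882, -5.1578]  P^+=[0.2805 -0.4044; -0.4044 2.4201]

innov = [-0.9334]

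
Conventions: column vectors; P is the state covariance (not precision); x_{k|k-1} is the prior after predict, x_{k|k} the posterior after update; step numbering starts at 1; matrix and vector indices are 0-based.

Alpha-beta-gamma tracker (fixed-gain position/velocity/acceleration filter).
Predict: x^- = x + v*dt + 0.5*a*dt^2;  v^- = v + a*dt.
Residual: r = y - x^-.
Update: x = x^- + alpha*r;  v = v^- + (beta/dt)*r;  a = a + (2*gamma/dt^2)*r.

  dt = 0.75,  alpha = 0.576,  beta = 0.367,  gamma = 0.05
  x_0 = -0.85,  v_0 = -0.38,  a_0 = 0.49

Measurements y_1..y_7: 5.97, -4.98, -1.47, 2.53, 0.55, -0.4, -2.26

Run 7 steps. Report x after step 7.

step 1: x_pred=-0.9972  r=6.9672  x^+=3.0159  v^+=3.3968  a^+=1.7286
step 2: x_pred=6.0497  r=-11.0297  x^+=-0.3034  v^+=-0.7039  a^+=-0.2322
step 3: x_pred=-0.8967  r=-0.5733  x^+=-1.2269  v^+=-1.1587  a^+=-0.3341
step 4: x_pred=-2.1899  r=4.7199  x^+=0.5288  v^+=0.9003  a^+=0.5050
step 5: x_pred=1.3460  r=-0.7960  x^+=0.8875  v^+=0.8895  a^+=0.3634
step 6: x_pred=1.6569  r=-2.0569  x^+=0.4721  v^+=0.1556  a^+=-0.0022
step 7: x_pred=0.5882  r=-2.8482  x^+=-1.0524  v^+=-1.2398  a^+=-0.5086

x_post = -1.0524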